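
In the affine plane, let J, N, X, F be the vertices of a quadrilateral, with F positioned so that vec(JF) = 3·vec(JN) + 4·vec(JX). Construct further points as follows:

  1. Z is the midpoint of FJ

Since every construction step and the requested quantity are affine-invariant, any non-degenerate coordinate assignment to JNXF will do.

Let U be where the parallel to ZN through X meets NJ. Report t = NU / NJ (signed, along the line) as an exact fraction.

Work in coordinates with J = (0, 0), N = (1, 0), X = (0, 1), F = (3, 4).
1. Z is the midpoint of FJ ⇒ Z = (3/2, 2)
through X parallel to ZN: direction (-1/2, -2); meets NJ at U = (-1/4, 0)
U = N + t·(J−N) with t = 5/4

t = 5/4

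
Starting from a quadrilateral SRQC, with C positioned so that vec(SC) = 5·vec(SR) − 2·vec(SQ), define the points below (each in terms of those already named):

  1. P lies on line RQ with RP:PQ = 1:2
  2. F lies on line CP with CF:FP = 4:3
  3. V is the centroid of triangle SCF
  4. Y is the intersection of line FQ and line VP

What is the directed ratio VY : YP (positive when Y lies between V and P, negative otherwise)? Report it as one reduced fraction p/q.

Work in coordinates with S = (0, 0), R = (1, 0), Q = (0, 1), C = (5, -2).
1. P lies on line RQ with RP:PQ = 1:2 ⇒ P = (2/3, 1/3)
2. F lies on line CP with CF:FP = 4:3 ⇒ F = (53/21, -2/3)
3. V is the centroid of triangle SCF ⇒ V = (158/63, -8/9)
4. Y is the intersection of line FQ and line VP ⇒ Y = (-1378/21, 133/3)
Y = V + t·(P−V) with t = 37, so VY:YP = t:(1−t) = 37:-36

VY:YP = -37/36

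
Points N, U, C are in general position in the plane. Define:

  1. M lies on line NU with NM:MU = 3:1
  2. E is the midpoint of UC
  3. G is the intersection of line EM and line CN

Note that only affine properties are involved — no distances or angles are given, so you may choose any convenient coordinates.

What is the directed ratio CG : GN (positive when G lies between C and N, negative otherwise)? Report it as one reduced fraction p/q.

Work in coordinates with N = (0, 0), U = (1, 0), C = (0, 1).
1. M lies on line NU with NM:MU = 3:1 ⇒ M = (3/4, 0)
2. E is the midpoint of UC ⇒ E = (1/2, 1/2)
3. G is the intersection of line EM and line CN ⇒ G = (0, 3/2)
G = C + t·(N−C) with t = -1/2, so CG:GN = t:(1−t) = -1/2:3/2

CG:GN = -1/3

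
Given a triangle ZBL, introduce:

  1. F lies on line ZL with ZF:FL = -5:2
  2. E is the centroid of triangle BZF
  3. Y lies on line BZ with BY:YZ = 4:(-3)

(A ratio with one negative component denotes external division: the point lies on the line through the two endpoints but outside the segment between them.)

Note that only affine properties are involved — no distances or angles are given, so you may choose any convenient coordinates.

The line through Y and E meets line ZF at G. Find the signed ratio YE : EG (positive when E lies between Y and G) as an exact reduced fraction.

Set Z = (0, 0), B = (1, 0), L = (0, 1); any affine frame gives the same invariant.
1. F lies on line ZL with ZF:FL = -5:2 ⇒ F = (0, 5/3)
2. E is the centroid of triangle BZF ⇒ E = (1/3, 5/9)
3. Y lies on line BZ with BY:YZ = 4:(-3) ⇒ Y = (-3, 0)
line YE meets ZF at G = (0, 1/2)
E = Y + t·(G−Y) with t = 10/9, so YE:EG = 10/9:-1/9

YE:EG = -10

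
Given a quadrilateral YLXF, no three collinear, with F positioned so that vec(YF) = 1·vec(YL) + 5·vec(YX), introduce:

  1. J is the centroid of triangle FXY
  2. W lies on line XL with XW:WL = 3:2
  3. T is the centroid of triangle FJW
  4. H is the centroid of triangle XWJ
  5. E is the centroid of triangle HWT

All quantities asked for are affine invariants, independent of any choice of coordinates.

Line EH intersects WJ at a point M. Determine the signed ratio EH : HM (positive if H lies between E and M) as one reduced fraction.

Assign Y = (0, 0), L = (1, 0), X = (0, 1), F = (1, 5) — the answer is frame-independent, so this choice is without loss of generality.
1. J is the centroid of triangle FXY ⇒ J = (1/3, 2)
2. W lies on line XL with XW:WL = 3:2 ⇒ W = (3/5, 2/5)
3. T is the centroid of triangle FJW ⇒ T = (29/45, 37/15)
4. H is the centroid of triangle XWJ ⇒ H = (14/45, 17/15)
5. E is the centroid of triangle HWT ⇒ E = (14/27, 4/3)
line EH meets WJ at M = (266/585, 248/195)
H = E + t·(M−E) with t = 13/4, so EH:HM = 13/4:-9/4

EH:HM = -13/9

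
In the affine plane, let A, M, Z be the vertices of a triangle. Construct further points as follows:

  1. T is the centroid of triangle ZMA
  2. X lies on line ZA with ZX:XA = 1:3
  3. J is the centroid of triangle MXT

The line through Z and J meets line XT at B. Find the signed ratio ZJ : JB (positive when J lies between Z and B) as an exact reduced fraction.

ZJ:JB = 1/2

Assign A = (0, 0), M = (1, 0), Z = (0, 1) — the answer is frame-independent, so this choice is without loss of generality.
1. T is the centroid of triangle ZMA ⇒ T = (1/3, 1/3)
2. X lies on line ZA with ZX:XA = 1:3 ⇒ X = (0, 3/4)
3. J is the centroid of triangle MXT ⇒ J = (4/9, 13/36)
line ZJ meets XT at B = (4/3, -11/12)
J = Z + t·(B−Z) with t = 1/3, so ZJ:JB = 1/3:2/3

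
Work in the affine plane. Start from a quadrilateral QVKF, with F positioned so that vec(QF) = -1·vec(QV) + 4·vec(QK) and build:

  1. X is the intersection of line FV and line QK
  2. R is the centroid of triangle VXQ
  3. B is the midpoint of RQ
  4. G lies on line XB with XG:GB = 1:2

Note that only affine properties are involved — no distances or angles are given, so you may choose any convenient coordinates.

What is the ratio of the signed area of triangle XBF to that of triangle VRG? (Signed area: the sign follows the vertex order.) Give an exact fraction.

Set Q = (0, 0), V = (1, 0), K = (0, 1), F = (-1, 4); any affine frame gives the same invariant.
1. X is the intersection of line FV and line QK ⇒ X = (0, 2)
2. R is the centroid of triangle VXQ ⇒ R = (1/3, 2/3)
3. B is the midpoint of RQ ⇒ B = (1/6, 1/3)
4. G lies on line XB with XG:GB = 1:2 ⇒ G = (1/18, 13/9)
2·[XBF] = -4/3, 2·[VRG] = -1/3
[XBF]:[VRG] = -4/3:-1/3 = 4

[XBF]:[VRG] = 4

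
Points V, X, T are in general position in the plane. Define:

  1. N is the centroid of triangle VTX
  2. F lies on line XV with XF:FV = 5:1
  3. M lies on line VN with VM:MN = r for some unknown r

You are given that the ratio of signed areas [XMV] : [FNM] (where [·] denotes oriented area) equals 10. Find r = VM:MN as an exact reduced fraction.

Assign V = (0, 0), X = (1, 0), T = (0, 1) — the answer is frame-independent, so this choice is without loss of generality.
1. N is the centroid of triangle VTX ⇒ N = (1/3, 1/3)
2. F lies on line XV with XF:FV = 5:1 ⇒ F = (1/6, 0)
3. With VM:MN = r, write λ = r/(r+1) so M = V + λ·(N−V); M is affine-linear in λ
Every point depending on M is an affine combination of M and λ-independent points, so each such coordinate is linear in λ; the λ² term in each signed area is a multiple of (N−V)×(N−V) = 0, so 2·[XMV] and 2·[FNM] are each linear in λ. Evaluating at λ=0 and λ=1:
  2·[XMV] = 1/3·λ,   2·[FNM] = -1/18·λ + 1/18
So [XMV]:[FNM] = (1/3·λ) / (-1/18·λ + 1/18). Setting this equal to 10:
  1/3·λ = 10·(-1/18·λ + 1/18)  ⇒  λ = 5/8
Then r = λ/(1−λ) = (5/8)/(3/8) = 5/3. Check: with r = 5/3, M = (5/24, 5/24) and [XMV]:[FNM] = 10 as required.

r = 5/3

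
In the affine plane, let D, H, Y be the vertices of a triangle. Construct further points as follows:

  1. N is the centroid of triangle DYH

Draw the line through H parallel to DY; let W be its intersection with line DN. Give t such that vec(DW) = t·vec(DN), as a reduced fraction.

t = 3

Set D = (0, 0), H = (1, 0), Y = (0, 1); any affine frame gives the same invariant.
1. N is the centroid of triangle DYH ⇒ N = (1/3, 1/3)
through H parallel to DY: direction (0, 1); meets DN at W = (1, 1)
W = D + t·(N−D) with t = 3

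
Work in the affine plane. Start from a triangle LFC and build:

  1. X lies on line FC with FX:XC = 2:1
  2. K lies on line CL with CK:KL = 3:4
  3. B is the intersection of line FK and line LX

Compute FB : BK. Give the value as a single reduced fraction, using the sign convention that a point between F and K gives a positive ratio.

FB:BK = 7/2

Work in coordinates with L = (0, 0), F = (1, 0), C = (0, 1).
1. X lies on line FC with FX:XC = 2:1 ⇒ X = (1/3, 2/3)
2. K lies on line CL with CK:KL = 3:4 ⇒ K = (0, 4/7)
3. B is the intersection of line FK and line LX ⇒ B = (2/9, 4/9)
B = F + t·(K−F) with t = 7/9, so FB:BK = t:(1−t) = 7/9:2/9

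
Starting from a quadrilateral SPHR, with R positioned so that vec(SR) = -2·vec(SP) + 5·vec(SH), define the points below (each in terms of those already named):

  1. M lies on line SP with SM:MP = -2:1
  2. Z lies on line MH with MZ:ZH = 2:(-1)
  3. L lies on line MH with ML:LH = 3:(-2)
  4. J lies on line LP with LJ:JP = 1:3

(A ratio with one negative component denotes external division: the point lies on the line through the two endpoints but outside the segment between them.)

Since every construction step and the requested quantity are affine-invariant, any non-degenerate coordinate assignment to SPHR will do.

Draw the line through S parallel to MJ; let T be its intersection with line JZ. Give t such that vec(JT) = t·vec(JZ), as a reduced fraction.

t = -9

Set S = (0, 0), P = (1, 0), H = (0, 1), R = (-2, 5); any affine frame gives the same invariant.
1. M lies on line SP with SM:MP = -2:1 ⇒ M = (2, 0)
2. Z lies on line MH with MZ:ZH = 2:(-1) ⇒ Z = (-2, 2)
3. L lies on line MH with ML:LH = 3:(-2) ⇒ L = (-4, 3)
4. J lies on line LP with LJ:JP = 1:3 ⇒ J = (-11/4, 9/4)
through S parallel to MJ: direction (-19/4, 9/4); meets JZ at T = (-19/2, 9/2)
T = J + t·(Z−J) with t = -9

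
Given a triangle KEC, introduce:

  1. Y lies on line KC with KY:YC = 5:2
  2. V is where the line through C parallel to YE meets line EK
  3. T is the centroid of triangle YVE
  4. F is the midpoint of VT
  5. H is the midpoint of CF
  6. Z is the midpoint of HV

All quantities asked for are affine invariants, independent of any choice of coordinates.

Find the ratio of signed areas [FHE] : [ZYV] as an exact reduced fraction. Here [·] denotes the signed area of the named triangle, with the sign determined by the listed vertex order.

[FHE]:[ZYV] = 46/37

Work in coordinates with K = (0, 0), E = (1, 0), C = (0, 1).
1. Y lies on line KC with KY:YC = 5:2 ⇒ Y = (0, 5/7)
2. V is where the line through C parallel to YE meets line EK ⇒ V = (7/5, 0)
3. T is the centroid of triangle YVE ⇒ T = (4/5, 5/21)
4. F is the midpoint of VT ⇒ F = (11/10, 5/42)
5. H is the midpoint of CF ⇒ H = (11/20, 47/84)
6. Z is the midpoint of HV ⇒ Z = (39/40, 47/168)
2·[FHE] = 23/210, 2·[ZYV] = 37/420
[FHE]:[ZYV] = 23/210:37/420 = 46/37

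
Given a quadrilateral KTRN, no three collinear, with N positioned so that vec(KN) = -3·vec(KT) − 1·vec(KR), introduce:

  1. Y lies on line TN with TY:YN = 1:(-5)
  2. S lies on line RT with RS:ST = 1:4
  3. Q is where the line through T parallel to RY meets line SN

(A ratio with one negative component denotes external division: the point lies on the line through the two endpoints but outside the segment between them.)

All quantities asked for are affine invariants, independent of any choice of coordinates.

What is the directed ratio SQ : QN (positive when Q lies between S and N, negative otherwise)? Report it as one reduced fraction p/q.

SQ:QN = 1/5

Set K = (0, 0), T = (1, 0), R = (0, 1), N = (-3, -1); any affine frame gives the same invariant.
1. Y lies on line TN with TY:YN = 1:(-5) ⇒ Y = (2, 1/4)
2. S lies on line RT with RS:ST = 1:4 ⇒ S = (1/5, 4/5)
3. Q is where the line through T parallel to RY meets line SN ⇒ Q = (-1/3, 1/2)
Q = S + t·(N−S) with t = 1/6, so SQ:QN = t:(1−t) = 1/6:5/6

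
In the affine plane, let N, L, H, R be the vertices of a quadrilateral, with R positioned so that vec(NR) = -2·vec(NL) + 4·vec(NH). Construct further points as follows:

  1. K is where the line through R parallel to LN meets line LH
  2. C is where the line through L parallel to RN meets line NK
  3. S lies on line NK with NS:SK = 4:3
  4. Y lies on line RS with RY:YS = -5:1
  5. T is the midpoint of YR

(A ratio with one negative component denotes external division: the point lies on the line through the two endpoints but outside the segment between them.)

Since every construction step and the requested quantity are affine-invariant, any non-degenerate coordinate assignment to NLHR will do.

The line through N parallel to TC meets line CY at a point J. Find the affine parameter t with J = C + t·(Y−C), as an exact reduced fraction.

Choose coordinates N = (0, 0), L = (1, 0), H = (0, 1), R = (-2, 4).
1. K is where the line through R parallel to LN meets line LH ⇒ K = (-3, 4)
2. C is where the line through L parallel to RN meets line NK ⇒ C = (3, -4)
3. S lies on line NK with NS:SK = 4:3 ⇒ S = (-12/7, 16/7)
4. Y lies on line RS with RY:YS = -5:1 ⇒ Y = (-23/14, 13/7)
5. T is the midpoint of YR ⇒ T = (-51/28, 41/14)
through N parallel to TC: direction (135/28, -97/14); meets CY at J = (27/22, -97/55)
J = C + t·(Y−C) with t = 21/55

t = 21/55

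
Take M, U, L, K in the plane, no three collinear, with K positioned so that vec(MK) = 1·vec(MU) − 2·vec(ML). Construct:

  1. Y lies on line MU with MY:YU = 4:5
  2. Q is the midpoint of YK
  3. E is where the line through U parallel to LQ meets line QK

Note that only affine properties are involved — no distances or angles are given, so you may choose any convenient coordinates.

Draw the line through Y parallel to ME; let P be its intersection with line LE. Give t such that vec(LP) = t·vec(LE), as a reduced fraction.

t = -21/19

Assign M = (0, 0), U = (1, 0), L = (0, 1), K = (1, -2) — the answer is frame-independent, so this choice is without loss of generality.
1. Y lies on line MU with MY:YU = 4:5 ⇒ Y = (4/9, 0)
2. Q is the midpoint of YK ⇒ Q = (13/18, -1)
3. E is where the line through U parallel to LQ meets line QK ⇒ E = (-38/27, 20/3)
through Y parallel to ME: direction (-38/27, 20/3); meets LE at P = (14/9, -100/19)
P = L + t·(E−L) with t = -21/19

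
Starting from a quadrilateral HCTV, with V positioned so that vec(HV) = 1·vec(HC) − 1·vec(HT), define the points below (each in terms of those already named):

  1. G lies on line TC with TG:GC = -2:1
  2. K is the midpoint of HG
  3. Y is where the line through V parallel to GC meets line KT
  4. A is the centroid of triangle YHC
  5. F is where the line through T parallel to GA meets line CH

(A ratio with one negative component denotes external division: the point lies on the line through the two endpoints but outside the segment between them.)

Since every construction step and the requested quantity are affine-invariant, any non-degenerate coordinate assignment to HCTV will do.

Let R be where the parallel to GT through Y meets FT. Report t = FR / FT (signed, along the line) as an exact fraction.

t = 3/2

Work in coordinates with H = (0, 0), C = (1, 0), T = (0, 1), V = (1, -1).
1. G lies on line TC with TG:GC = -2:1 ⇒ G = (2, -1)
2. K is the midpoint of HG ⇒ K = (1, -1/2)
3. Y is where the line through V parallel to GC meets line KT ⇒ Y = (2, -2)
4. A is the centroid of triangle YHC ⇒ A = (1, -2/3)
5. F is where the line through T parallel to GA meets line CH ⇒ F = (3, 0)
through Y parallel to GT: direction (-2, 2); meets FT at R = (-3/2, 3/2)
R = F + t·(T−F) with t = 3/2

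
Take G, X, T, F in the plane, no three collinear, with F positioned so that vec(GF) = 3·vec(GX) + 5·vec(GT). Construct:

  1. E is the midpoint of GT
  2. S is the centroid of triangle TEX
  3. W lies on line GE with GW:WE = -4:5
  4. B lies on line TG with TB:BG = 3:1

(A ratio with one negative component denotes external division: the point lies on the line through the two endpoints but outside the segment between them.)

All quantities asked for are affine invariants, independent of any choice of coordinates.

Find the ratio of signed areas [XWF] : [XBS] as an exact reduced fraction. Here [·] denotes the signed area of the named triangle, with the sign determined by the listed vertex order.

Work in coordinates with G = (0, 0), X = (1, 0), T = (0, 1), F = (3, 5).
1. E is the midpoint of GT ⇒ E = (0, 1/2)
2. S is the centroid of triangle TEX ⇒ S = (1/3, 1/2)
3. W lies on line GE with GW:WE = -4:5 ⇒ W = (0, -2)
4. B lies on line TG with TB:BG = 3:1 ⇒ B = (0, 1/4)
2·[XWF] = -1, 2·[XBS] = -1/3
[XWF]:[XBS] = -1:-1/3 = 3

[XWF]:[XBS] = 3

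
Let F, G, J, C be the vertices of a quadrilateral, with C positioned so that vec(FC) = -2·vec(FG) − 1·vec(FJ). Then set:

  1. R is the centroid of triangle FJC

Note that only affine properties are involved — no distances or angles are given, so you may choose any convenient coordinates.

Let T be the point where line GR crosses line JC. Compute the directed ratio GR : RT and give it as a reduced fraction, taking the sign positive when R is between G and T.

Work in coordinates with F = (0, 0), G = (1, 0), J = (0, 1), C = (-2, -1).
1. R is the centroid of triangle FJC ⇒ R = (-2/3, 0)
line GR meets JC at T = (-1, 0)
R = G + t·(T−G) with t = 5/6, so GR:RT = 5/6:1/6

GR:RT = 5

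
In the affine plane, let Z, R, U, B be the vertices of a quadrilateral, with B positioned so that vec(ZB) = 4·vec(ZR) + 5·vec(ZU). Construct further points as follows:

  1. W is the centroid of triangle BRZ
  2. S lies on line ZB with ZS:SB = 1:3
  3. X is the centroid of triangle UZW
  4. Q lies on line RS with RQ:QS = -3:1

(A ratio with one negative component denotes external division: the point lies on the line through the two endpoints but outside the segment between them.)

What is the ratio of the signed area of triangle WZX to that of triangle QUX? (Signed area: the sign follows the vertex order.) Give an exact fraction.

Work in coordinates with Z = (0, 0), R = (1, 0), U = (0, 1), B = (4, 5).
1. W is the centroid of triangle BRZ ⇒ W = (5/3, 5/3)
2. S lies on line ZB with ZS:SB = 1:3 ⇒ S = (1, 5/4)
3. X is the centroid of triangle UZW ⇒ X = (5/9, 8/9)
4. Q lies on line RS with RQ:QS = -3:1 ⇒ Q = (1, 15/8)
2·[WZX] = -5/9, 2·[QUX] = 43/72
[WZX]:[QUX] = -5/9:43/72 = -40/43

[WZX]:[QUX] = -40/43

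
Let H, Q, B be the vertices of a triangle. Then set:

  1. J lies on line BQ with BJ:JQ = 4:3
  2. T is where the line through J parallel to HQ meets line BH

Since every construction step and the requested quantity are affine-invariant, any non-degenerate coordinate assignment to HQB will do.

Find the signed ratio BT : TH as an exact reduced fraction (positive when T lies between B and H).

Assign H = (0, 0), Q = (1, 0), B = (0, 1) — the answer is frame-independent, so this choice is without loss of generality.
1. J lies on line BQ with BJ:JQ = 4:3 ⇒ J = (4/7, 3/7)
2. T is where the line through J parallel to HQ meets line BH ⇒ T = (0, 3/7)
T = B + t·(H−B) with t = 4/7, so BT:TH = t:(1−t) = 4/7:3/7

BT:TH = 4/3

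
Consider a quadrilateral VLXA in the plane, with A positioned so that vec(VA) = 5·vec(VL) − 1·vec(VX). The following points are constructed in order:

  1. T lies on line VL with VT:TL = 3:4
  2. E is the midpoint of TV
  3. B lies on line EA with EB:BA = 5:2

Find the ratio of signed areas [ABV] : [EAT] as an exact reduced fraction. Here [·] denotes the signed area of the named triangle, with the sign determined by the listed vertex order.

Work in coordinates with V = (0, 0), L = (1, 0), X = (0, 1), A = (5, -1).
1. T lies on line VL with VT:TL = 3:4 ⇒ T = (3/7, 0)
2. E is the midpoint of TV ⇒ E = (3/14, 0)
3. B lies on line EA with EB:BA = 5:2 ⇒ B = (178/49, -5/7)
2·[ABV] = 3/49, 2·[EAT] = 3/14
[ABV]:[EAT] = 3/49:3/14 = 2/7

[ABV]:[EAT] = 2/7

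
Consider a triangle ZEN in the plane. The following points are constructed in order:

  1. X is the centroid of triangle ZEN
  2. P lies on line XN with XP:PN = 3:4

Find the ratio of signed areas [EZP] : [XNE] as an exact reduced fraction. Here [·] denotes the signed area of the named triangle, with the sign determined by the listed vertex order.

[EZP]:[XNE] = 13/7

Work in coordinates with Z = (0, 0), E = (1, 0), N = (0, 1).
1. X is the centroid of triangle ZEN ⇒ X = (1/3, 1/3)
2. P lies on line XN with XP:PN = 3:4 ⇒ P = (4/21, 13/21)
2·[EZP] = -13/21, 2·[XNE] = -1/3
[EZP]:[XNE] = -13/21:-1/3 = 13/7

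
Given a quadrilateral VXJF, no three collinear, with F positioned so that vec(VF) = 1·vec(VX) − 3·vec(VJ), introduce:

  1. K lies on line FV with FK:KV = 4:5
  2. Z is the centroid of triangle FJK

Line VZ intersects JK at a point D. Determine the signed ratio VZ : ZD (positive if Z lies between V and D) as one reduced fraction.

Choose coordinates V = (0, 0), X = (1, 0), J = (0, 1), F = (1, -3).
1. K lies on line FV with FK:KV = 4:5 ⇒ K = (5/9, -5/3)
2. Z is the centroid of triangle FJK ⇒ Z = (14/27, -11/9)
line VZ meets JK at D = (70/171, -55/57)
Z = V + t·(D−V) with t = 19/15, so VZ:ZD = 19/15:-4/15

VZ:ZD = -19/4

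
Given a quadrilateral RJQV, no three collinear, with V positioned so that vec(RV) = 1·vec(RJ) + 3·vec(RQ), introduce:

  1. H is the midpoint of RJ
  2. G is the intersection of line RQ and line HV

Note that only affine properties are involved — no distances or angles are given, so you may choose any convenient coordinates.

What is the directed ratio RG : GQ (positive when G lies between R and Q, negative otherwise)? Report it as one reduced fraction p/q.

Assign R = (0, 0), J = (1, 0), Q = (0, 1), V = (1, 3) — the answer is frame-independent, so this choice is without loss of generality.
1. H is the midpoint of RJ ⇒ H = (1/2, 0)
2. G is the intersection of line RQ and line HV ⇒ G = (0, -3)
G = R + t·(Q−R) with t = -3, so RG:GQ = t:(1−t) = -3:4

RG:GQ = -3/4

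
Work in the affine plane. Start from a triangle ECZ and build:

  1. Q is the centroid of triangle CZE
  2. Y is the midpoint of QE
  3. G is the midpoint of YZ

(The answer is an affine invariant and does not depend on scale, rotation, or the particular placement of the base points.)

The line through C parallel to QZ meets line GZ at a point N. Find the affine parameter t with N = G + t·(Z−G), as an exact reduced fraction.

Assign E = (0, 0), C = (1, 0), Z = (0, 1) — the answer is frame-independent, so this choice is without loss of generality.
1. Q is the centroid of triangle CZE ⇒ Q = (1/3, 1/3)
2. Y is the midpoint of QE ⇒ Y = (1/6, 1/6)
3. G is the midpoint of YZ ⇒ G = (1/12, 7/12)
through C parallel to QZ: direction (-1/3, 2/3); meets GZ at N = (-1/3, 8/3)
N = G + t·(Z−G) with t = 5

t = 5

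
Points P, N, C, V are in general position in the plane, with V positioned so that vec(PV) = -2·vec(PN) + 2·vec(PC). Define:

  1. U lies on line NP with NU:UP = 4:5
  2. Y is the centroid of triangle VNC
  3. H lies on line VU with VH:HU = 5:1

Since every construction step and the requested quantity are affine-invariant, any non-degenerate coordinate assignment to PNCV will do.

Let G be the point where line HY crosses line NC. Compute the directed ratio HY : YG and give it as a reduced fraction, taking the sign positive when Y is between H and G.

Assign P = (0, 0), N = (1, 0), C = (0, 1), V = (-2, 2) — the answer is frame-independent, so this choice is without loss of generality.
1. U lies on line NP with NU:UP = 4:5 ⇒ U = (5/9, 0)
2. Y is the centroid of triangle VNC ⇒ Y = (-1/3, 1)
3. H lies on line VU with VH:HU = 5:1 ⇒ H = (7/54, 1/3)
line HY meets NC at G = (-12/11, 23/11)
Y = H + t·(G−H) with t = 11/29, so HY:YG = 11/29:18/29

HY:YG = 11/18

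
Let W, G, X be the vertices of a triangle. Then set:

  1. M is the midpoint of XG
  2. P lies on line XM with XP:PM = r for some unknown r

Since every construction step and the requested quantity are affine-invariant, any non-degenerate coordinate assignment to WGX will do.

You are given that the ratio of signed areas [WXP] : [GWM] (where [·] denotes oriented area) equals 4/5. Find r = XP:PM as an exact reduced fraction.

r = 4

Set W = (0, 0), G = (1, 0), X = (0, 1); any affine frame gives the same invariant.
1. M is the midpoint of XG ⇒ M = (1/2, 1/2)
2. With XP:PM = r, write λ = r/(r+1) so P = X + λ·(M−X); P is affine-linear in λ
Every point depending on P is an affine combination of P and λ-independent points, so each such coordinate is linear in λ; the λ² term in each signed area is a multiple of (M−X)×(M−X) = 0, so 2·[WXP] and 2·[GWM] are each linear in λ. Evaluating at λ=0 and λ=1:
  2·[WXP] = -1/2·λ,   2·[GWM] = -1/2
So [WXP]:[GWM] = (-1/2·λ) / (-1/2). Setting this equal to 4/5:
  -1/2·λ = 4/5·(-1/2)  ⇒  λ = 4/5
Then r = λ/(1−λ) = (4/5)/(1/5) = 4. Check: with r = 4, P = (2/5, 3/5) and [WXP]:[GWM] = 4/5 as required.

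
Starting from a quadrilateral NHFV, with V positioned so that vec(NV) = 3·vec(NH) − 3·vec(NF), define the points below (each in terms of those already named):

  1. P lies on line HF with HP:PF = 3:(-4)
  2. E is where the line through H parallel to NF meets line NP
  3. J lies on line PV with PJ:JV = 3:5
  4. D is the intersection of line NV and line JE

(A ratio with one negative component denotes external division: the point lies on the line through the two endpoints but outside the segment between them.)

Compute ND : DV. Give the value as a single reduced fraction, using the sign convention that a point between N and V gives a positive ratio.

ND:DV = -1/5

Choose coordinates N = (0, 0), H = (1, 0), F = (0, 1), V = (3, -3).
1. P lies on line HF with HP:PF = 3:(-4) ⇒ P = (4, -3)
2. E is where the line through H parallel to NF meets line NP ⇒ E = (1, -3/4)
3. J lies on line PV with PJ:JV = 3:5 ⇒ J = (29/8, -3)
4. D is the intersection of line NV and line JE ⇒ D = (-3/4, 3/4)
D = N + t·(V−N) with t = -1/4, so ND:DV = t:(1−t) = -1/4:5/4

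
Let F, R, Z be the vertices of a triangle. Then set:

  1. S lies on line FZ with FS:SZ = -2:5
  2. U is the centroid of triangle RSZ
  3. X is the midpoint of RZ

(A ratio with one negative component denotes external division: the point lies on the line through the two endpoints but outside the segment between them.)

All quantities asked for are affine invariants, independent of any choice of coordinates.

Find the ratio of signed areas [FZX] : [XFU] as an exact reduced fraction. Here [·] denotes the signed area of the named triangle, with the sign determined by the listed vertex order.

Assign F = (0, 0), R = (1, 0), Z = (0, 1) — the answer is frame-independent, so this choice is without loss of generality.
1. S lies on line FZ with FS:SZ = -2:5 ⇒ S = (0, -2/3)
2. U is the centroid of triangle RSZ ⇒ U = (1/3, 1/9)
3. X is the midpoint of RZ ⇒ X = (1/2, 1/2)
2·[FZX] = -1/2, 2·[XFU] = 1/9
[FZX]:[XFU] = -1/2:1/9 = -9/2

[FZX]:[XFU] = -9/2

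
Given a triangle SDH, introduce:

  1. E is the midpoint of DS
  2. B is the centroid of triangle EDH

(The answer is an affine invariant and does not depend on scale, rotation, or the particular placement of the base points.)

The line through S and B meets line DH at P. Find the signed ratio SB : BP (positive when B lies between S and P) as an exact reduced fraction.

SB:BP = 5

Assign S = (0, 0), D = (1, 0), H = (0, 1) — the answer is frame-independent, so this choice is without loss of generality.
1. E is the midpoint of DS ⇒ E = (1/2, 0)
2. B is the centroid of triangle EDH ⇒ B = (1/2, 1/3)
line SB meets DH at P = (3/5, 2/5)
B = S + t·(P−S) with t = 5/6, so SB:BP = 5/6:1/6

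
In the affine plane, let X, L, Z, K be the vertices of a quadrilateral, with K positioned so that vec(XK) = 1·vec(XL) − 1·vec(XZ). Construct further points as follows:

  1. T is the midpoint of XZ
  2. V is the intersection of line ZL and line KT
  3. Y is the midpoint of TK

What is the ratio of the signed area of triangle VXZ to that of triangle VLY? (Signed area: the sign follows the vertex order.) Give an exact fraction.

Work in coordinates with X = (0, 0), L = (1, 0), Z = (0, 1), K = (1, -1).
1. T is the midpoint of XZ ⇒ T = (0, 1/2)
2. V is the intersection of line ZL and line KT ⇒ V = (-1, 2)
3. Y is the midpoint of TK ⇒ Y = (1/2, -1/4)
2·[VXZ] = 1, 2·[VLY] = -3/2
[VXZ]:[VLY] = 1:-3/2 = -2/3

[VXZ]:[VLY] = -2/3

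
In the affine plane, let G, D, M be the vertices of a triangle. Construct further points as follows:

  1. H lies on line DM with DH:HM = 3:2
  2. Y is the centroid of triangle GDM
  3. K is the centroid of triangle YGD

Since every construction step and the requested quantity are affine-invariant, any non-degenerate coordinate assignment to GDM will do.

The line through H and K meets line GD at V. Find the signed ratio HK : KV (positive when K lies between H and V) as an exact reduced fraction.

HK:KV = 22/5

Set G = (0, 0), D = (1, 0), M = (0, 1); any affine frame gives the same invariant.
1. H lies on line DM with DH:HM = 3:2 ⇒ H = (2/5, 3/5)
2. Y is the centroid of triangle GDM ⇒ Y = (1/3, 1/3)
3. K is the centroid of triangle YGD ⇒ K = (4/9, 1/9)
line HK meets GD at V = (5/11, 0)
K = H + t·(V−H) with t = 22/27, so HK:KV = 22/27:5/27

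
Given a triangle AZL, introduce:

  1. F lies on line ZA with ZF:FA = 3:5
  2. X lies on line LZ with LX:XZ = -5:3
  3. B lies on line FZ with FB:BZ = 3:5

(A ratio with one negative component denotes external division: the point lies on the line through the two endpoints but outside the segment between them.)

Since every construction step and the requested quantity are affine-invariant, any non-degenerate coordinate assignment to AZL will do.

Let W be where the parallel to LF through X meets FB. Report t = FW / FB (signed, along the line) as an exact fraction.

Work in coordinates with A = (0, 0), Z = (1, 0), L = (0, 1).
1. F lies on line ZA with ZF:FA = 3:5 ⇒ F = (5/8, 0)
2. X lies on line LZ with LX:XZ = -5:3 ⇒ X = (5/2, -3/2)
3. B lies on line FZ with FB:BZ = 3:5 ⇒ B = (49/64, 0)
through X parallel to LF: direction (5/8, -1); meets FB at W = (25/16, 0)
W = F + t·(B−F) with t = 20/3

t = 20/3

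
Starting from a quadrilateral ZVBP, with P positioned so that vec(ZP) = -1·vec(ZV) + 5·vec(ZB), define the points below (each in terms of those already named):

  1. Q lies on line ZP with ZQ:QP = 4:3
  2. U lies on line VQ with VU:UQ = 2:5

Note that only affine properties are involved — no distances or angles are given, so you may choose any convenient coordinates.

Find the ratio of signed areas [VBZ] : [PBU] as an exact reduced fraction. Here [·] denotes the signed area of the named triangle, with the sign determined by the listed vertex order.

Assign Z = (0, 0), V = (1, 0), B = (0, 1), P = (-1, 5) — the answer is frame-independent, so this choice is without loss of generality.
1. Q lies on line ZP with ZQ:QP = 4:3 ⇒ Q = (-4/7, 20/7)
2. U lies on line VQ with VU:UQ = 2:5 ⇒ U = (27/49, 40/49)
2·[VBZ] = 1, 2·[PBU] = 99/49
[VBZ]:[PBU] = 1:99/49 = 49/99

[VBZ]:[PBU] = 49/99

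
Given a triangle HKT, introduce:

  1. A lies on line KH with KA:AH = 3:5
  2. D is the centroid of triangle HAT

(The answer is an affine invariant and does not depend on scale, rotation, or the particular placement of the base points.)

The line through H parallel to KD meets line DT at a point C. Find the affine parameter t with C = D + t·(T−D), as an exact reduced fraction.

t = -8/11

Assign H = (0, 0), K = (1, 0), T = (0, 1) — the answer is frame-independent, so this choice is without loss of generality.
1. A lies on line KH with KA:AH = 3:5 ⇒ A = (5/8, 0)
2. D is the centroid of triangle HAT ⇒ D = (5/24, 1/3)
through H parallel to KD: direction (-19/24, 1/3); meets DT at C = (95/264, -5/33)
C = D + t·(T−D) with t = -8/11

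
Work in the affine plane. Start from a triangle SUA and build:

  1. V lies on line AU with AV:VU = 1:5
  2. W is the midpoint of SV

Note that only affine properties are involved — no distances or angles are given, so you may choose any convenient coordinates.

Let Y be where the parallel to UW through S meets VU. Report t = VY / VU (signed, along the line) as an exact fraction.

Set S = (0, 0), U = (1, 0), A = (0, 1); any affine frame gives the same invariant.
1. V lies on line AU with AV:VU = 1:5 ⇒ V = (1/6, 5/6)
2. W is the midpoint of SV ⇒ W = (1/12, 5/12)
through S parallel to UW: direction (-11/12, 5/12); meets VU at Y = (11/6, -5/6)
Y = V + t·(U−V) with t = 2

t = 2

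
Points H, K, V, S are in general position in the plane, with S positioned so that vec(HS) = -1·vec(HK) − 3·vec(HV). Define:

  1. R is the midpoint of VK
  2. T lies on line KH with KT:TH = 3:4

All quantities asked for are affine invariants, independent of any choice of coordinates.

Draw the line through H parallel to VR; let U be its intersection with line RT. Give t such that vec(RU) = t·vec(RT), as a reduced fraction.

Assign H = (0, 0), K = (1, 0), V = (0, 1), S = (-1, -3) — the answer is frame-independent, so this choice is without loss of generality.
1. R is the midpoint of VK ⇒ R = (1/2, 1/2)
2. T lies on line KH with KT:TH = 3:4 ⇒ T = (4/7, 0)
through H parallel to VR: direction (1/2, -1/2); meets RT at U = (2/3, -2/3)
U = R + t·(T−R) with t = 7/3

t = 7/3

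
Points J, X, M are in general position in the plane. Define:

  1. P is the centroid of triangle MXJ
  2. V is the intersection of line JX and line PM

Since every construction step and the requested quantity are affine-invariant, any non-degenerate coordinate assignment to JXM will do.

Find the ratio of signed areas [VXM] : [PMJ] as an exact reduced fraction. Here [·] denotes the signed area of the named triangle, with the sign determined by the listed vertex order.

[VXM]:[PMJ] = 3/2

Assign J = (0, 0), X = (1, 0), M = (0, 1) — the answer is frame-independent, so this choice is without loss of generality.
1. P is the centroid of triangle MXJ ⇒ P = (1/3, 1/3)
2. V is the intersection of line JX and line PM ⇒ V = (1/2, 0)
2·[VXM] = 1/2, 2·[PMJ] = 1/3
[VXM]:[PMJ] = 1/2:1/3 = 3/2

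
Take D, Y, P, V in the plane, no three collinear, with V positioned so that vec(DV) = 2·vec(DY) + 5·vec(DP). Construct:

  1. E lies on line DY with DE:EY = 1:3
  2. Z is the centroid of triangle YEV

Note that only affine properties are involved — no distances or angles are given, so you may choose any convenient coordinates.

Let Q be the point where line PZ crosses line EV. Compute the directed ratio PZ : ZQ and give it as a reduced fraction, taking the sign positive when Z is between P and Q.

PZ:ZQ = -17/5

Choose coordinates D = (0, 0), Y = (1, 0), P = (0, 1), V = (2, 5).
1. E lies on line DY with DE:EY = 1:3 ⇒ E = (1/4, 0)
2. Z is the centroid of triangle YEV ⇒ Z = (13/12, 5/3)
line PZ meets EV at Q = (13/17, 25/17)
Z = P + t·(Q−P) with t = 17/12, so PZ:ZQ = 17/12:-5/12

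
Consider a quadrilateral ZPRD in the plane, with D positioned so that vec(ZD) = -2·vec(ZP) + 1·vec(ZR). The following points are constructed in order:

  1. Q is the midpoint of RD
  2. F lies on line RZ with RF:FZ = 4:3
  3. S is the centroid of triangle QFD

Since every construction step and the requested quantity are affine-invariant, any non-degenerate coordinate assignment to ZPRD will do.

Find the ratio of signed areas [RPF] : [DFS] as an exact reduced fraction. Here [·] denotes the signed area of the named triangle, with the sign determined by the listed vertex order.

Assign Z = (0, 0), P = (1, 0), R = (0, 1), D = (-2, 1) — the answer is frame-independent, so this choice is without loss of generality.
1. Q is the midpoint of RD ⇒ Q = (-1, 1)
2. F lies on line RZ with RF:FZ = 4:3 ⇒ F = (0, 3/7)
3. S is the centroid of triangle QFD ⇒ S = (-1, 17/21)
2·[RPF] = -4/7, 2·[DFS] = 4/21
[RPF]:[DFS] = -4/7:4/21 = -3

[RPF]:[DFS] = -3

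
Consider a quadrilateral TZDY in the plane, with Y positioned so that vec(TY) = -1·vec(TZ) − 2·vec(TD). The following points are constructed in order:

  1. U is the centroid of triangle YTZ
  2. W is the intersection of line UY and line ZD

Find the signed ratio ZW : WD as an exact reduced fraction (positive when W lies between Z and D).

ZW:WD = 2/5

Set T = (0, 0), Z = (1, 0), D = (0, 1), Y = (-1, -2); any affine frame gives the same invariant.
1. U is the centroid of triangle YTZ ⇒ U = (0, -2/3)
2. W is the intersection of line UY and line ZD ⇒ W = (5/7, 2/7)
W = Z + t·(D−Z) with t = 2/7, so ZW:WD = t:(1−t) = 2/7:5/7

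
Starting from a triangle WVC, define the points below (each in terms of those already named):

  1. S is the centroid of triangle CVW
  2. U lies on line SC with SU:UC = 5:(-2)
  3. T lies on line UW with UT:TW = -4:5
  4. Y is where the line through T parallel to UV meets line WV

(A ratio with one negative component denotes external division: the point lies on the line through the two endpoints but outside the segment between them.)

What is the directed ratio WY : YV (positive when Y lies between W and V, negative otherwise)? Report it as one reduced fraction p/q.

Set W = (0, 0), V = (1, 0), C = (0, 1); any affine frame gives the same invariant.
1. S is the centroid of triangle CVW ⇒ S = (1/3, 1/3)
2. U lies on line SC with SU:UC = 5:(-2) ⇒ U = (-2/9, 13/9)
3. T lies on line UW with UT:TW = -4:5 ⇒ T = (-10/9, 65/9)
4. Y is where the line through T parallel to UV meets line WV ⇒ Y = (5, 0)
Y = W + t·(V−W) with t = 5, so WY:YV = t:(1−t) = 5:-4

WY:YV = -5/4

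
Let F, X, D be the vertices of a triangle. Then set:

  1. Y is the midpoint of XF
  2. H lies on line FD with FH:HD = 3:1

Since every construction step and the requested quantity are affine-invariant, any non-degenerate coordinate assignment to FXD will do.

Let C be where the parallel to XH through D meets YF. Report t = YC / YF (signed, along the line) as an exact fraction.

t = -5/3

Work in coordinates with F = (0, 0), X = (1, 0), D = (0, 1).
1. Y is the midpoint of XF ⇒ Y = (1/2, 0)
2. H lies on line FD with FH:HD = 3:1 ⇒ H = (0, 3/4)
through D parallel to XH: direction (-1, 3/4); meets YF at C = (4/3, 0)
C = Y + t·(F−Y) with t = -5/3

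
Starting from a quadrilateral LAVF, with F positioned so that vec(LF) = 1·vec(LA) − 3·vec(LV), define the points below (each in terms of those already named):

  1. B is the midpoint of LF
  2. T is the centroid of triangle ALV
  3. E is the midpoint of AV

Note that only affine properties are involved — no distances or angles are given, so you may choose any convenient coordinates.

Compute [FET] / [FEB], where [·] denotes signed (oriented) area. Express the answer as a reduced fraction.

Choose coordinates L = (0, 0), A = (1, 0), V = (0, 1), F = (1, -3).
1. B is the midpoint of LF ⇒ B = (1/2, -3/2)
2. T is the centroid of triangle ALV ⇒ T = (1/3, 1/3)
3. E is the midpoint of AV ⇒ E = (1/2, 1/2)
2·[FET] = 2/3, 2·[FEB] = 1
[FET]:[FEB] = 2/3:1 = 2/3

[FET]:[FEB] = 2/3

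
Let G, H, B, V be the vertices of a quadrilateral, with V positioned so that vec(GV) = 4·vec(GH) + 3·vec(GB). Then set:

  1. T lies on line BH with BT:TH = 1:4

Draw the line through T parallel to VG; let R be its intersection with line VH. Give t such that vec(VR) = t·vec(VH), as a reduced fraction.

t = -13/15

Work in coordinates with G = (0, 0), H = (1, 0), B = (0, 1), V = (4, 3).
1. T lies on line BH with BT:TH = 1:4 ⇒ T = (1/5, 4/5)
through T parallel to VG: direction (-4, -3); meets VH at R = (33/5, 28/5)
R = V + t·(H−V) with t = -13/15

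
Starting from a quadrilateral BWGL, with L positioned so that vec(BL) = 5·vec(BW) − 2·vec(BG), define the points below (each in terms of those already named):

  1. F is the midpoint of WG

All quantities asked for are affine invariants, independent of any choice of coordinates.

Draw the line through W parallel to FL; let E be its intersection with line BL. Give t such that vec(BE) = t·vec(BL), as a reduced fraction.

Assign B = (0, 0), W = (1, 0), G = (0, 1), L = (5, -2) — the answer is frame-independent, so this choice is without loss of generality.
1. F is the midpoint of WG ⇒ F = (1/2, 1/2)
through W parallel to FL: direction (9/2, -5/2); meets BL at E = (25/7, -10/7)
E = B + t·(L−B) with t = 5/7

t = 5/7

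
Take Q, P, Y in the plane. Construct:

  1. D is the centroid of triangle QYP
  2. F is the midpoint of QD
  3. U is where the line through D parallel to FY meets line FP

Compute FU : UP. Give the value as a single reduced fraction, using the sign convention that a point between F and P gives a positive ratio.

FU:UP = 1/3

Set Q = (0, 0), P = (1, 0), Y = (0, 1); any affine frame gives the same invariant.
1. D is the centroid of triangle QYP ⇒ D = (1/3, 1/3)
2. F is the midpoint of QD ⇒ F = (1/6, 1/6)
3. U is where the line through D parallel to FY meets line FP ⇒ U = (3/8, 1/8)
U = F + t·(P−F) with t = 1/4, so FU:UP = t:(1−t) = 1/4:3/4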